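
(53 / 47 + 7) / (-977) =-382 / 45919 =-0.01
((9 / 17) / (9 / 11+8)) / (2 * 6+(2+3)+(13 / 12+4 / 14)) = 8316 / 2544407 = 0.00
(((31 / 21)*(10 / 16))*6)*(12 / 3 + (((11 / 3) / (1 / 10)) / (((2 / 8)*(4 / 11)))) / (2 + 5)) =100285 / 294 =341.11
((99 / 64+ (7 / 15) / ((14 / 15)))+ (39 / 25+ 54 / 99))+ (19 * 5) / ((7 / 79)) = 132599567 / 123200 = 1076.30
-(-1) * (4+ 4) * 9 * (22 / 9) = 176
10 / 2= 5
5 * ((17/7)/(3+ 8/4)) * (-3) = -51/7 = -7.29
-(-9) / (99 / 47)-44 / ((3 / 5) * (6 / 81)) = -10843 / 11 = -985.73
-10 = -10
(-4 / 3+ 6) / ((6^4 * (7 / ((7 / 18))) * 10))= 7 / 349920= 0.00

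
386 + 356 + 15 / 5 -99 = 646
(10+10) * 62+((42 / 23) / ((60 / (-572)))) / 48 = 3421399 / 2760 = 1239.64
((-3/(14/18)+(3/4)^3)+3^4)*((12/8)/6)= 34749/1792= 19.39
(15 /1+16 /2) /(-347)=-23 /347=-0.07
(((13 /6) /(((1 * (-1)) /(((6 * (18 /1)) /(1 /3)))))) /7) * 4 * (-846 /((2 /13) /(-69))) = -1065442248 /7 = -152206035.43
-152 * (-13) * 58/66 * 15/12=71630/33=2170.61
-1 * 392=-392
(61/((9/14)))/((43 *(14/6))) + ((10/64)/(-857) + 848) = 3003311291/3537696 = 848.95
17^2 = 289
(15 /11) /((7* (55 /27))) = 81 /847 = 0.10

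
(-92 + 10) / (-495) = 82 / 495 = 0.17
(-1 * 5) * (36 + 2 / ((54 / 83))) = -5275 / 27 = -195.37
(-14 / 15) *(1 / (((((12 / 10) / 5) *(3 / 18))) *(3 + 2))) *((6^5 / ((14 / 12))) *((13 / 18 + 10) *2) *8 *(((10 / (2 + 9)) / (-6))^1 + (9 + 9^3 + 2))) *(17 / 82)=-369126673920 / 451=-818462691.62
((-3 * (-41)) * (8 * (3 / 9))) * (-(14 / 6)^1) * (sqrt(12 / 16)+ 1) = -2296 / 3 - 1148 * sqrt(3) / 3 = -1428.13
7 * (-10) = -70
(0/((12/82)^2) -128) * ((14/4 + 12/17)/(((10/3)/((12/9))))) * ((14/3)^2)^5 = -1054860161.94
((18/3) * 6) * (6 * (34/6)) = 1224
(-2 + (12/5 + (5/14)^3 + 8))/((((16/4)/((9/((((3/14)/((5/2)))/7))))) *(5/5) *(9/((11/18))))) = 1274603/12096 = 105.37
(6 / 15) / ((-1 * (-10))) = 1 / 25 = 0.04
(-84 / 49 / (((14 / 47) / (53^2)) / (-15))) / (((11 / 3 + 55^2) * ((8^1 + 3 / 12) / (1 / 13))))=23764140 / 31832801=0.75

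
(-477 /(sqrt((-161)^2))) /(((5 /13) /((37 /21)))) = -76479 /5635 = -13.57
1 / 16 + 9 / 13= 157 / 208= 0.75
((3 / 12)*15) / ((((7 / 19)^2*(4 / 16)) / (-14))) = -10830 / 7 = -1547.14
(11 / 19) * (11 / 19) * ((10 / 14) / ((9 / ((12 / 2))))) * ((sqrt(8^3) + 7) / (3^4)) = 0.06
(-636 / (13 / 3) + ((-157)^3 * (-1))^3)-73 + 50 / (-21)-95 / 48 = 253150914953758631553179 / 4368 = 57955795548021664732.87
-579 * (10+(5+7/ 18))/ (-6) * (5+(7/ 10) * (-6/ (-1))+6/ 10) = 14553.27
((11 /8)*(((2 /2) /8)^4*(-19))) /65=-209 /2129920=-0.00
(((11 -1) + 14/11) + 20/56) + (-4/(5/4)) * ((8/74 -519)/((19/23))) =1094341093/541310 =2021.65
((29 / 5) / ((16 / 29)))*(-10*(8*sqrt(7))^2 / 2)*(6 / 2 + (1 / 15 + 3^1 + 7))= -4615408 / 15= -307693.87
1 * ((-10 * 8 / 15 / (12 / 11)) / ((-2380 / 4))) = 44 / 5355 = 0.01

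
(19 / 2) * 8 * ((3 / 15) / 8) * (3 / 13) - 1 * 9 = -1113 / 130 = -8.56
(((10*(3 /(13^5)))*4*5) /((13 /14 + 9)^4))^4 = 282262752580094499225600000000 /369065840492681520240521270747449249940016387204083836561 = 0.00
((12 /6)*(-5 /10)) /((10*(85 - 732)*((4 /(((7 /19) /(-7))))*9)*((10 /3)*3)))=-1 /44254800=-0.00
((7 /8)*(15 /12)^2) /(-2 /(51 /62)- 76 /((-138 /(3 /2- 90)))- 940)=-0.00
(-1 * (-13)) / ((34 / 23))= 299 / 34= 8.79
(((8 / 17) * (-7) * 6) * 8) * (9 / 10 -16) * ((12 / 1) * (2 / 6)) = 811776 / 85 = 9550.31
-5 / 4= -1.25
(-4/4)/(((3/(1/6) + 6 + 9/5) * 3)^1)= -5/387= -0.01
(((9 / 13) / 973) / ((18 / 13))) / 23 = 1 / 44758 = 0.00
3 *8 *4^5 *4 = 98304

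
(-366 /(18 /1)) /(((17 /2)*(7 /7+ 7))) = -61 /204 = -0.30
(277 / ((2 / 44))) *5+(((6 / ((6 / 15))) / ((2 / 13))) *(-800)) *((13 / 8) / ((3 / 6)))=-223030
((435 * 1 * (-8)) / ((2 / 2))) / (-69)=1160 / 23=50.43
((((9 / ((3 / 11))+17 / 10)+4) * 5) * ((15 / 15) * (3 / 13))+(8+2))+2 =1473 / 26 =56.65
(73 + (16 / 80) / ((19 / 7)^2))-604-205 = -1328431 / 1805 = -735.97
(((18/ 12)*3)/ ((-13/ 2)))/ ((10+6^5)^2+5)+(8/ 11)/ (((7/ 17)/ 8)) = 285811584217/ 20227474267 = 14.13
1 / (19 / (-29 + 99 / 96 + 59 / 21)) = -16907 / 12768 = -1.32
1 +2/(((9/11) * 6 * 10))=281/270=1.04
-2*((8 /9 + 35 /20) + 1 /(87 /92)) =-3859 /522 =-7.39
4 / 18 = 2 / 9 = 0.22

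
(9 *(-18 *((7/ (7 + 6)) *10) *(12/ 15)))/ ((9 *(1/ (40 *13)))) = -40320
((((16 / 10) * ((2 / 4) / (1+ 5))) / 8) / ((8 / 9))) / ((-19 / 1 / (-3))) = 9 / 3040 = 0.00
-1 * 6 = -6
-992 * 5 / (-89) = 4960 / 89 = 55.73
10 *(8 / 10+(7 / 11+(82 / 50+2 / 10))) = 1802 / 55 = 32.76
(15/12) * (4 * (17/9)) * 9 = 85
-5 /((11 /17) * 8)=-85 /88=-0.97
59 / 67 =0.88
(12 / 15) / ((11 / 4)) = 16 / 55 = 0.29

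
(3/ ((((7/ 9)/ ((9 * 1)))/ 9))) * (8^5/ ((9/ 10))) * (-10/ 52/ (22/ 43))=-4279910400/ 1001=-4275634.77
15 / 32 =0.47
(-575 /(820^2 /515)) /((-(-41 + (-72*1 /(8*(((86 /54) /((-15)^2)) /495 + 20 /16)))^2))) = 2677860642431600605 /65905607240886728176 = 0.04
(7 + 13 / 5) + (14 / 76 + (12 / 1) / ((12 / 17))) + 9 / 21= 36193 / 1330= 27.21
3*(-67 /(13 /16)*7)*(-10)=225120 /13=17316.92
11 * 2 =22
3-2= 1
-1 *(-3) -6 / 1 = -3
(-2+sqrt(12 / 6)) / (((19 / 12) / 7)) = -168 / 19+84*sqrt(2) / 19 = -2.59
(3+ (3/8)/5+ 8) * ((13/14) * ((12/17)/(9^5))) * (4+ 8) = 5759/3903795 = 0.00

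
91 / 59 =1.54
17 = 17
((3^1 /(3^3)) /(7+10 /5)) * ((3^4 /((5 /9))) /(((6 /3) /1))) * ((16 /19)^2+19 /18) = 11467 /7220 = 1.59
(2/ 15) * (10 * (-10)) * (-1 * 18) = 240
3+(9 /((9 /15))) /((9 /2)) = 6.33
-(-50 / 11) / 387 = 0.01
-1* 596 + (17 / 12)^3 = -1024975 / 1728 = -593.16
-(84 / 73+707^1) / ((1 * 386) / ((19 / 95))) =-10339 / 28178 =-0.37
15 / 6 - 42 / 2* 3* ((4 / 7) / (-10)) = 61 / 10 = 6.10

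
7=7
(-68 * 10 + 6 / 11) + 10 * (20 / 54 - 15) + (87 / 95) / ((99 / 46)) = -23286554 / 28215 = -825.33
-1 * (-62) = 62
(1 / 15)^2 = 1 / 225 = 0.00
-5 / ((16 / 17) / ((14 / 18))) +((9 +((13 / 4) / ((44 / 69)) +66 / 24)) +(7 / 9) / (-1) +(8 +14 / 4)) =9281 / 396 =23.44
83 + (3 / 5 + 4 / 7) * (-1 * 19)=2126 / 35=60.74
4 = 4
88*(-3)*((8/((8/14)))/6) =-616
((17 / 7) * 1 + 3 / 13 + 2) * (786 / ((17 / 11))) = 3665904 / 1547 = 2369.69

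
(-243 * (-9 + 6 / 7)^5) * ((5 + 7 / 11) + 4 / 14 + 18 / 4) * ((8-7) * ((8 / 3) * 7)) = 1692432825.51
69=69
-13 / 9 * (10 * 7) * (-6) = 1820 / 3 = 606.67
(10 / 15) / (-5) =-2 / 15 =-0.13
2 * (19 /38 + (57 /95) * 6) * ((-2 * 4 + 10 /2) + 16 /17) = -287 /17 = -16.88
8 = 8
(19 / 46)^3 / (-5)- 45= -21907459 / 486680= -45.01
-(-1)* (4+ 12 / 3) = 8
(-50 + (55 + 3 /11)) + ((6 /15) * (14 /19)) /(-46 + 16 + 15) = 82342 /15675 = 5.25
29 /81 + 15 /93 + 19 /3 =17207 /2511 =6.85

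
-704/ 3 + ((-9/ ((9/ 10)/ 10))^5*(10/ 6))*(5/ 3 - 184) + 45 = 27349999998293/ 9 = 3038888888699.22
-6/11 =-0.55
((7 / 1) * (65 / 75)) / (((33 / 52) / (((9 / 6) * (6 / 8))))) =1183 / 110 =10.75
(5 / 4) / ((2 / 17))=85 / 8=10.62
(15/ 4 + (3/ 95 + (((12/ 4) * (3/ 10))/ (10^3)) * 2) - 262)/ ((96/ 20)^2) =-24530579/ 2188800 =-11.21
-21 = -21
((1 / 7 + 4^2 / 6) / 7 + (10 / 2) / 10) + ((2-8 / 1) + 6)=265 / 294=0.90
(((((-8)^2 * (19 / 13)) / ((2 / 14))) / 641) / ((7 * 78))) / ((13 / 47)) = 28576 / 4224831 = 0.01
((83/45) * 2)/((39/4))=664/1755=0.38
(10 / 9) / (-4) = -5 / 18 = -0.28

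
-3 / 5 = -0.60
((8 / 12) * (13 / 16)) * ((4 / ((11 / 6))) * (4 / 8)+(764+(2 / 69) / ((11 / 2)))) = 1887301 / 4554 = 414.43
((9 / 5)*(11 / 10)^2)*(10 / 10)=1089 / 500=2.18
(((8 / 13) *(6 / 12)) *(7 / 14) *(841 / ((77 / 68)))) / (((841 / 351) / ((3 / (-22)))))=-5508 / 847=-6.50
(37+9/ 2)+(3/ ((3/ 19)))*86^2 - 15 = 281101/ 2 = 140550.50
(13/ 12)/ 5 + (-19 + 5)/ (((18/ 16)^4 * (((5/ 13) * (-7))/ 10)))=4288271/ 131220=32.68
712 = 712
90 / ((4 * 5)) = 9 / 2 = 4.50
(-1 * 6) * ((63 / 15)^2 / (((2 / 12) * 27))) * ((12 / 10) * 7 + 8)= -48216 / 125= -385.73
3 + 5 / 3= 14 / 3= 4.67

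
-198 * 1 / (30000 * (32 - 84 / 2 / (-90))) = -99 / 487000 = -0.00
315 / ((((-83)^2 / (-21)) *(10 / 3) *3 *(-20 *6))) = 441 / 551120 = 0.00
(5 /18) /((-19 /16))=-40 /171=-0.23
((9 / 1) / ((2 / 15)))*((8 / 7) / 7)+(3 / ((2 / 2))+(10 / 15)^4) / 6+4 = 370387 / 23814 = 15.55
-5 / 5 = -1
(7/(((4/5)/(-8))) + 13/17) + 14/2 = -1058/17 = -62.24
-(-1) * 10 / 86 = 5 / 43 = 0.12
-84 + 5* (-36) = -264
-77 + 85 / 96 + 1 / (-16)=-7313 / 96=-76.18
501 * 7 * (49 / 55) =171843 / 55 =3124.42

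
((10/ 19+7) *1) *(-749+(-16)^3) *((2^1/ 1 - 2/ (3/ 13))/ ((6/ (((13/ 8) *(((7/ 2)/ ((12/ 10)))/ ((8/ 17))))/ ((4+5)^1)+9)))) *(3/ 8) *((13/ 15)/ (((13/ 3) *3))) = 850157165/ 82944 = 10249.77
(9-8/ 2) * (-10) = -50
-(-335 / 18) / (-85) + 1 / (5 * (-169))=-56921 / 258570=-0.22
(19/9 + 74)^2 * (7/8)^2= 22992025/5184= 4435.19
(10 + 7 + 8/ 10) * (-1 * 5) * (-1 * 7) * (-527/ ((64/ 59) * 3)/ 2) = -19370939/ 384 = -50445.15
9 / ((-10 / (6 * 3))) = -81 / 5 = -16.20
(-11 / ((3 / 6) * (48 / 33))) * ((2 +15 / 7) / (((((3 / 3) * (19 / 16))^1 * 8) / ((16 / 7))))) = -14036 / 931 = -15.08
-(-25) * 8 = 200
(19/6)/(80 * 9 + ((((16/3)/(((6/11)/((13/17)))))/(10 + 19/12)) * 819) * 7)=44897/62676576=0.00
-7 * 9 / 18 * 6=-21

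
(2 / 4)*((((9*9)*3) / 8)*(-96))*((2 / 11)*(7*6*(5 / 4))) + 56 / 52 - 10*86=-2112996 / 143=-14776.20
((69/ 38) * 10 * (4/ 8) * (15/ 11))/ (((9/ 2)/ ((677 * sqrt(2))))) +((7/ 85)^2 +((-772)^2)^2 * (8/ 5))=389275 * sqrt(2)/ 209 +4106076490639409/ 7225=568315087843.66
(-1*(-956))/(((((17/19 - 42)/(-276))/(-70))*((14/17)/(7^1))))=-2982892080/781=-3819324.05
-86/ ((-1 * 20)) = 43/ 10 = 4.30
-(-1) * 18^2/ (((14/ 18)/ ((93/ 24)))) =22599/ 14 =1614.21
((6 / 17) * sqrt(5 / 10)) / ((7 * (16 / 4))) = 3 * sqrt(2) / 476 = 0.01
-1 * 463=-463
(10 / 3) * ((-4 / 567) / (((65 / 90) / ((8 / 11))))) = -640 / 27027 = -0.02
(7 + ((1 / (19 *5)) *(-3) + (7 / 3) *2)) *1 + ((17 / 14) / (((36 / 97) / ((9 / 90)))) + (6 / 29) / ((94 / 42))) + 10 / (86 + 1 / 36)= 13628204777 / 1119731760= 12.17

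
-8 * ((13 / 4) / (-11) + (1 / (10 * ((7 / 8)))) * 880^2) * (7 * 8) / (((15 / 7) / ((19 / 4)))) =-4833891916 / 55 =-87888943.93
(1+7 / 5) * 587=7044 / 5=1408.80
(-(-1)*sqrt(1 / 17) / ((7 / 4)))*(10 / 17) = 40*sqrt(17) / 2023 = 0.08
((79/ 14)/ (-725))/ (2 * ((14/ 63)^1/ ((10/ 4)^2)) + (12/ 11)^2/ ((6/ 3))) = -86031/ 7363216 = -0.01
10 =10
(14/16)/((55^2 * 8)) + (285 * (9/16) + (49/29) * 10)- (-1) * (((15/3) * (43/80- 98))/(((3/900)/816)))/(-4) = 167442193682703/5614400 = 29823702.21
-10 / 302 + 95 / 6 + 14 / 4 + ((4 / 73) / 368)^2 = 394350007861 / 20432409168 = 19.30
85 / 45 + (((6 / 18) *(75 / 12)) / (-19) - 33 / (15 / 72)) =-535643 / 3420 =-156.62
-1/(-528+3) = 1/525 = 0.00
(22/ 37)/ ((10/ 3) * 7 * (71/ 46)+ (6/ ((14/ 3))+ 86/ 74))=10626/ 687361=0.02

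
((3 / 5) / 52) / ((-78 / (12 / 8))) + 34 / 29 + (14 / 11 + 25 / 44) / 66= 56934023 / 47441680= 1.20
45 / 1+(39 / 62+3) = 48.63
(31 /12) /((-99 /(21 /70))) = -31 /3960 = -0.01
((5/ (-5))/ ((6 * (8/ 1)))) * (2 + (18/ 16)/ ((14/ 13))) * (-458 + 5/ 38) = 5933059/ 204288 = 29.04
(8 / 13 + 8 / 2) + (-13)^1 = -109 / 13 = -8.38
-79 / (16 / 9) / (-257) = 711 / 4112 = 0.17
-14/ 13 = -1.08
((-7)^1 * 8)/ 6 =-28/ 3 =-9.33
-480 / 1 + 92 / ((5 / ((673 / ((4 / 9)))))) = 136911 / 5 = 27382.20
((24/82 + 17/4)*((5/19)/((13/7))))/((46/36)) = 234675/465842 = 0.50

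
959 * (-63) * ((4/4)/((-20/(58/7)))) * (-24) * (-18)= 54064584/5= 10812916.80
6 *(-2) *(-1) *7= 84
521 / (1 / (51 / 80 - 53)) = -2182469 / 80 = -27280.86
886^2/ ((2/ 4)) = 1569992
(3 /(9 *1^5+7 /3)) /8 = 9 /272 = 0.03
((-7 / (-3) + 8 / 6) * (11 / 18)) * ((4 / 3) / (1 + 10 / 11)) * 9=2662 / 189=14.08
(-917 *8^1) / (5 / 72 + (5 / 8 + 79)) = -264096 / 2869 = -92.05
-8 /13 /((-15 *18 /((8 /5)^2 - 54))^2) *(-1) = 3307592 /148078125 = 0.02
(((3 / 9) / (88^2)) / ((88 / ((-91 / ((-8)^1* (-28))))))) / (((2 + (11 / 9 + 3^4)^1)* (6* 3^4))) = -13 / 2677825142784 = -0.00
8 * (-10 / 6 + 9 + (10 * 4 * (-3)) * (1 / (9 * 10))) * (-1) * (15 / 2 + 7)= -696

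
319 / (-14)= -319 / 14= -22.79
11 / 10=1.10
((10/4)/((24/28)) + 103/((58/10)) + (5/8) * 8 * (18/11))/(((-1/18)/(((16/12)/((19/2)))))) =-441860/6061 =-72.90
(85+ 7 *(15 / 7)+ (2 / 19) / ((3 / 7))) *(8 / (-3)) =-45712 / 171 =-267.32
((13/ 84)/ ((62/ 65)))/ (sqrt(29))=845*sqrt(29)/ 151032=0.03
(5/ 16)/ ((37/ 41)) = 205/ 592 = 0.35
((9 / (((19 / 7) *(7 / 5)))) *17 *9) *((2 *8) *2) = 220320 / 19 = 11595.79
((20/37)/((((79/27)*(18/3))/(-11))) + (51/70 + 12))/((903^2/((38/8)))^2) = 101685397/241855144579671840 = 0.00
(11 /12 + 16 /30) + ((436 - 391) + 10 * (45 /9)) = 1929 /20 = 96.45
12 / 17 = 0.71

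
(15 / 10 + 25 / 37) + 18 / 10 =1471 / 370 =3.98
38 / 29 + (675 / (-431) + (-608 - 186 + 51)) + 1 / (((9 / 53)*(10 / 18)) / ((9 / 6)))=-90912199 / 124990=-727.36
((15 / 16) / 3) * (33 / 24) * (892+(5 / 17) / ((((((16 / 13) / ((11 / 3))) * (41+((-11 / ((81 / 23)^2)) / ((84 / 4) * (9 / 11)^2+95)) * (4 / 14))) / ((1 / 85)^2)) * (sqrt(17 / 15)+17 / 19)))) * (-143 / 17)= -363116368548519161865575 / 112626643129555621888- 4101107001780789 * sqrt(255) / 1914652933202445572096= -3224.07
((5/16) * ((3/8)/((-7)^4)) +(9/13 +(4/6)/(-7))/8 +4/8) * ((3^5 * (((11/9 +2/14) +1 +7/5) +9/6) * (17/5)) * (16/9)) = 15536353669/3495856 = 4444.22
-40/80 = -1/2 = -0.50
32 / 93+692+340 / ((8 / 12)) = 111818 / 93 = 1202.34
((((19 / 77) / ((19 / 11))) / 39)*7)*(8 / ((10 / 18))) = 24 / 65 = 0.37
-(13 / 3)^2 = -169 / 9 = -18.78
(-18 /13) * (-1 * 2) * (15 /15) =36 /13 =2.77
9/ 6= 3/ 2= 1.50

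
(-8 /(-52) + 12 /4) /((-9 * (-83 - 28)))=41 /12987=0.00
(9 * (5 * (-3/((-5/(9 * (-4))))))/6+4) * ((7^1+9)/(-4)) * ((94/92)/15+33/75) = 553948/1725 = 321.13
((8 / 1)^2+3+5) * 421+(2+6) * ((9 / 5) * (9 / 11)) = 30323.78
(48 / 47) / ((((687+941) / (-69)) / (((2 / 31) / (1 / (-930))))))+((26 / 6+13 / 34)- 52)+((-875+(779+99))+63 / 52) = -2053335181 / 50730108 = -40.48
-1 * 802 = -802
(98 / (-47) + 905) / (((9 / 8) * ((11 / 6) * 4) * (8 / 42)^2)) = 6238239 / 2068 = 3016.56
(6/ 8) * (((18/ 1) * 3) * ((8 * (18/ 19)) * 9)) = 52488/ 19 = 2762.53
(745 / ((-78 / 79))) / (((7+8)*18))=-11771 / 4212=-2.79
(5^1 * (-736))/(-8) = 460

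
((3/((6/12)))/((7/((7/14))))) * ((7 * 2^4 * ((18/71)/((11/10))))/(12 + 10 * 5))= 4320/24211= 0.18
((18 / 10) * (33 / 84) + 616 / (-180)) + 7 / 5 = -1657 / 1260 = -1.32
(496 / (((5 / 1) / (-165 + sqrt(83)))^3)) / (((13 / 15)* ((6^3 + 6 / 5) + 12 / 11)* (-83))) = 824439792 / 719693-223035824* sqrt(83) / 10795395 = 957.32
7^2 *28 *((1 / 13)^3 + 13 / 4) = 9797795 / 2197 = 4459.62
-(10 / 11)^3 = -0.75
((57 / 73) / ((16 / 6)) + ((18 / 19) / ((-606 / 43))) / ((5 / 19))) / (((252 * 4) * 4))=0.00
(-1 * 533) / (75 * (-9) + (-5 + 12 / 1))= 533 / 668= 0.80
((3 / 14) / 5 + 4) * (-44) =-6226 / 35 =-177.89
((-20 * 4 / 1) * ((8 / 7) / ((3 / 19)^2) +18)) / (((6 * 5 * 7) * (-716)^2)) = -2011 / 42390243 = -0.00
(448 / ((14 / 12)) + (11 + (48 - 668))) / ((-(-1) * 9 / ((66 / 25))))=-66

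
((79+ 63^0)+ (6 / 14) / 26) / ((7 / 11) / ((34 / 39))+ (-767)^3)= -2723281 / 15356741917699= -0.00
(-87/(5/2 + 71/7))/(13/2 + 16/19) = -15428/16461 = -0.94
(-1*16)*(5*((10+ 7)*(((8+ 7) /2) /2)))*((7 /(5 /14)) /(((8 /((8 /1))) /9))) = -899640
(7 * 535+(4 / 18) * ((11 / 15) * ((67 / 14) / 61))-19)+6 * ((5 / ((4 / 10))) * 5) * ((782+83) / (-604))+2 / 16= 222073007101 / 69635160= 3189.09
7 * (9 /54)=7 /6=1.17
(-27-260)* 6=-1722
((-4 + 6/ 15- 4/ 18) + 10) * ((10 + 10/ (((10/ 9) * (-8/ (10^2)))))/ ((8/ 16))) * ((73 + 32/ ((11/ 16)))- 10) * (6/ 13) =-27469180/ 429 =-64030.72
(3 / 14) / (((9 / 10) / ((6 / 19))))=10 / 133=0.08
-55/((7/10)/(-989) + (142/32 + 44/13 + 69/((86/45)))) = -56570800/45180587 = -1.25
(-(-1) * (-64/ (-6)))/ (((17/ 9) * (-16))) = -6/ 17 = -0.35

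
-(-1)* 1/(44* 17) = 1/748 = 0.00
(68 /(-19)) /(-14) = 0.26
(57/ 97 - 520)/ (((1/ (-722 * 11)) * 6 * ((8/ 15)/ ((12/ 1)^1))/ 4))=6002126790/ 97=61877595.77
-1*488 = -488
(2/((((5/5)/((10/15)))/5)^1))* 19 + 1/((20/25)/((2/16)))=12175/96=126.82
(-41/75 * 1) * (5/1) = -41/15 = -2.73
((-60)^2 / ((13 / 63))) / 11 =226800 / 143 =1586.01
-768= -768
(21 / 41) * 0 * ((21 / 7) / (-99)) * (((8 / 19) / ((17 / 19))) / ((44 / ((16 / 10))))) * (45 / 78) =0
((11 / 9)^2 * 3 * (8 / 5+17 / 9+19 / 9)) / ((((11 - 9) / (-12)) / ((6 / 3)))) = -13552 / 45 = -301.16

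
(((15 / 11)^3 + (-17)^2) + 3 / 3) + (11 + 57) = 479873 / 1331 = 360.54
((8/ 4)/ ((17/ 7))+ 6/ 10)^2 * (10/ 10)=14641/ 7225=2.03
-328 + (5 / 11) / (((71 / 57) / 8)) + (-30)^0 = -253107 / 781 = -324.08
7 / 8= 0.88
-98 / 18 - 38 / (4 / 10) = -904 / 9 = -100.44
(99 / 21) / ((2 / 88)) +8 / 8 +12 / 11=16133 / 77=209.52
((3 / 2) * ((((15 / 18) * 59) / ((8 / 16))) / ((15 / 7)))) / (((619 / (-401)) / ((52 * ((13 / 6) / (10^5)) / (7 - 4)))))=-27988597 / 1671300000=-0.02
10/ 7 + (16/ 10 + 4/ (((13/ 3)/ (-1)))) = 958/ 455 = 2.11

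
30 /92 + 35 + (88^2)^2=2758600281 /46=59969571.33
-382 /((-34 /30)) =5730 /17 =337.06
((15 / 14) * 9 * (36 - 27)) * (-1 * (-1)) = 1215 / 14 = 86.79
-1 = -1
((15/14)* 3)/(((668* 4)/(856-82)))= 0.93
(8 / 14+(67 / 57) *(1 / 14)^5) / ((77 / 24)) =0.18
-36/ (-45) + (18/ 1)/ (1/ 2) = 184/ 5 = 36.80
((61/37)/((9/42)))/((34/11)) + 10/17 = 5807/1887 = 3.08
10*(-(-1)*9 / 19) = 90 / 19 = 4.74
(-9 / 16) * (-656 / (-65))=-369 / 65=-5.68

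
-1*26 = -26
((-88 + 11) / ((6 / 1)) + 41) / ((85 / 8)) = 676 / 255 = 2.65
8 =8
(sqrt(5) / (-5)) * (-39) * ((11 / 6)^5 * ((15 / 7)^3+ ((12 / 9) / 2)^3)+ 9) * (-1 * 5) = -204955635859 * sqrt(5) / 24004512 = -19092.02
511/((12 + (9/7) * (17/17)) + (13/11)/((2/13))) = 78694/3229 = 24.37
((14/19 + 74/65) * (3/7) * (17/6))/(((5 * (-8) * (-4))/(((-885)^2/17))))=18139491/27664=655.71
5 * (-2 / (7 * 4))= -5 / 14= -0.36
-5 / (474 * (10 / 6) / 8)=-4 / 79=-0.05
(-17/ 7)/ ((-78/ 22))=187/ 273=0.68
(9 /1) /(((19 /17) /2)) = 306 /19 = 16.11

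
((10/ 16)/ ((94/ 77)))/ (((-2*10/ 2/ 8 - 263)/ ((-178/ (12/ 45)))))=73425/ 56776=1.29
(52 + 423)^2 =225625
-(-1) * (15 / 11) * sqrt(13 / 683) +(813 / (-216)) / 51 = -271 / 3672 +15 * sqrt(8879) / 7513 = 0.11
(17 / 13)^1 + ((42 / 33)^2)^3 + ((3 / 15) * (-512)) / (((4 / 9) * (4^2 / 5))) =-1530180591 / 23030293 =-66.44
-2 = -2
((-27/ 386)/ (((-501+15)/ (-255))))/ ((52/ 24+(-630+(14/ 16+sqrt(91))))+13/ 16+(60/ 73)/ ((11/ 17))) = 10523282880* sqrt(91)/ 111932647984964857+6575742669100/ 111932647984964857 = 0.00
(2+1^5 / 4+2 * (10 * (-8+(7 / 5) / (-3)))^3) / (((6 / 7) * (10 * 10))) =-917673883 / 64800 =-14161.63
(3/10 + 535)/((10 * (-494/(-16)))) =10706/6175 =1.73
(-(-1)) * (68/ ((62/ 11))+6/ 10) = 1963/ 155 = 12.66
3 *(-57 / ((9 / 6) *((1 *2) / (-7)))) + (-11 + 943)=1331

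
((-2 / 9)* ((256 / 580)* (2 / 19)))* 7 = -1792 / 24795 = -0.07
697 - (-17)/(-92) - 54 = 59139/92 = 642.82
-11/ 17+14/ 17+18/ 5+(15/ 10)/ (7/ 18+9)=3.94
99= 99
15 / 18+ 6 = 41 / 6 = 6.83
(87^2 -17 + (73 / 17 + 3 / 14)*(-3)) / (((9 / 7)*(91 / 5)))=8970785 / 27846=322.16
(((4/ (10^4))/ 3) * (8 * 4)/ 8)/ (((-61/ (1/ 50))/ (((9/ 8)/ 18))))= -1/ 91500000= -0.00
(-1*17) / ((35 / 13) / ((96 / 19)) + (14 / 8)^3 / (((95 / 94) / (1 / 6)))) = -12.00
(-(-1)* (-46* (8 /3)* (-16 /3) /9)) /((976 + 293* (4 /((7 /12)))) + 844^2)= 2576 /25349193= 0.00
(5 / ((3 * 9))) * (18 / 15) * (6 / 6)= 2 / 9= 0.22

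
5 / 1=5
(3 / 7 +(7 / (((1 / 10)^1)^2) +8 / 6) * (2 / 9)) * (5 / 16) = 147685 / 3024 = 48.84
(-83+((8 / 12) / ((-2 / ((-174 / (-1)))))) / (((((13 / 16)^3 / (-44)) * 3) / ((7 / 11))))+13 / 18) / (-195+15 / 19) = -696495673 / 145924740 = -4.77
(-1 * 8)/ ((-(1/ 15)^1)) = 120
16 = 16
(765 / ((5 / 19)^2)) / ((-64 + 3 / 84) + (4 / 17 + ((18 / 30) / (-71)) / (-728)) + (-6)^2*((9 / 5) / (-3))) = -6933288024 / 53555881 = -129.46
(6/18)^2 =1/9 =0.11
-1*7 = -7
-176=-176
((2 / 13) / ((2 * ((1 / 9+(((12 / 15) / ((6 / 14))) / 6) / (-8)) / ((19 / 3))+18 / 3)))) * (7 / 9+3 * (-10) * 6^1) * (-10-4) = 1225880 / 38181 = 32.11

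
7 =7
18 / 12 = 3 / 2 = 1.50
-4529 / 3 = -1509.67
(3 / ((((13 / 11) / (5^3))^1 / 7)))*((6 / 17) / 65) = 34650 / 2873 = 12.06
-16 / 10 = -8 / 5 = -1.60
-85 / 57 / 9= -0.17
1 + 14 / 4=9 / 2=4.50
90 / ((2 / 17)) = 765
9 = 9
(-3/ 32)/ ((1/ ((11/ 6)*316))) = -869/ 16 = -54.31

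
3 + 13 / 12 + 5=109 / 12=9.08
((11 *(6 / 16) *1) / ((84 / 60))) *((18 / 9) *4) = 165 / 7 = 23.57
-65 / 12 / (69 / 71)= -4615 / 828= -5.57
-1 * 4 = -4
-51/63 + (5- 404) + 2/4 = -16771/42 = -399.31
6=6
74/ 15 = 4.93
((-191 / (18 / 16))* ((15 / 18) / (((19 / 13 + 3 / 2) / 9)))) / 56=-12415 / 1617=-7.68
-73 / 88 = -0.83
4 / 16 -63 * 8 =-2015 / 4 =-503.75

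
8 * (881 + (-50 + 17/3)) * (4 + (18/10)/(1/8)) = 123157.33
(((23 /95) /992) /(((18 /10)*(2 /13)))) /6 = 299 /2035584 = 0.00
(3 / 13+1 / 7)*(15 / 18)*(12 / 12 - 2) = -0.31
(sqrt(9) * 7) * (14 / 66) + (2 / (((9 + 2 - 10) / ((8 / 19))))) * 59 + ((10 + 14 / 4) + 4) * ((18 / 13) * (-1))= 81260 / 2717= 29.91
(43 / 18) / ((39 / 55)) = 2365 / 702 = 3.37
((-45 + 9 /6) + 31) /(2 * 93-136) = -1 /4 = -0.25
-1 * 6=-6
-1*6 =-6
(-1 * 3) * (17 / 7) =-51 / 7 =-7.29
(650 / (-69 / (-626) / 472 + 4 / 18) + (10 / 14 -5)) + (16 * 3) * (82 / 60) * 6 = 1054747026 / 318535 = 3311.24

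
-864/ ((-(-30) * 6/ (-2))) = 48/ 5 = 9.60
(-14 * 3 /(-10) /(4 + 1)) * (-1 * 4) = -84 /25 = -3.36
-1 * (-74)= 74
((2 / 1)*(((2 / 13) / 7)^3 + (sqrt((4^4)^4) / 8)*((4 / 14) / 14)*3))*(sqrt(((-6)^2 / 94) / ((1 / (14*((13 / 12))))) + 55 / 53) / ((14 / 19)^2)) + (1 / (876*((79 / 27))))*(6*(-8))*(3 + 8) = -1188 / 5767 + 68220753316*sqrt(42481514) / 91980122689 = 4833.97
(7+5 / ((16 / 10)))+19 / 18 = 805 / 72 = 11.18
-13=-13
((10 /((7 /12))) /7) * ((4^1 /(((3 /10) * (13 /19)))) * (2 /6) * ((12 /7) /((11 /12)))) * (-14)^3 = -11673600 /143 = -81633.57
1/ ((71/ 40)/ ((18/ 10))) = 1.01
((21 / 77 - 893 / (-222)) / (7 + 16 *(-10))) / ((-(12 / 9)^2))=617 / 39072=0.02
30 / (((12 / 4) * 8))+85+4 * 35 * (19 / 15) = 3163 / 12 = 263.58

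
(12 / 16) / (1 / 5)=15 / 4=3.75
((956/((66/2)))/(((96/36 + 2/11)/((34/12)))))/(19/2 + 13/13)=8126/2961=2.74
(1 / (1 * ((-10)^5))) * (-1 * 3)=3 / 100000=0.00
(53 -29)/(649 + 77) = 4/121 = 0.03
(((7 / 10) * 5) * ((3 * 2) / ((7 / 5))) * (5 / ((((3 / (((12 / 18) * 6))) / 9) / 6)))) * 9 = 48600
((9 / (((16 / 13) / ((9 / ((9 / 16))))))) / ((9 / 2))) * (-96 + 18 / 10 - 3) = -12636 / 5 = -2527.20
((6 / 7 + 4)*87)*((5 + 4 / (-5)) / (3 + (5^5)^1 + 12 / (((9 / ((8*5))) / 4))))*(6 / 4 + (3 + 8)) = 66555 / 10024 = 6.64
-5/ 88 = -0.06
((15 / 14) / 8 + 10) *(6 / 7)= 3405 / 392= 8.69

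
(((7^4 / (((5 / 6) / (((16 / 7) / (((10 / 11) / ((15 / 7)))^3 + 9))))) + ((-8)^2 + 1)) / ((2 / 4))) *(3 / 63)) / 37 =2.03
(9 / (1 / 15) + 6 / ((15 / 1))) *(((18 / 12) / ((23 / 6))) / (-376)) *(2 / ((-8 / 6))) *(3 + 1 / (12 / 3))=237627 / 345920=0.69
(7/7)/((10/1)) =1/10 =0.10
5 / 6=0.83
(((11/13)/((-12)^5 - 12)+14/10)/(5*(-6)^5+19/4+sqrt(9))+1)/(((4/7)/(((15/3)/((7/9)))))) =943095835329/83833760218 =11.25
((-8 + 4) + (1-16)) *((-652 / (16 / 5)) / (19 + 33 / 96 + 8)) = 24776 / 175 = 141.58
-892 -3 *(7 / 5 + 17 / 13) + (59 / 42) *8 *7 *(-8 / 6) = -587932 / 585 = -1005.01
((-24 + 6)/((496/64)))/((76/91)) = -1638/589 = -2.78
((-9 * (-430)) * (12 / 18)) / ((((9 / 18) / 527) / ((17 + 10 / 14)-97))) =-1509222600 / 7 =-215603228.57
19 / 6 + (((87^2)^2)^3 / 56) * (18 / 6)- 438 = 1692285139813479053489677 / 168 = 10073125832223089604105.22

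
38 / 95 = 0.40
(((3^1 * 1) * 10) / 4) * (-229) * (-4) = 6870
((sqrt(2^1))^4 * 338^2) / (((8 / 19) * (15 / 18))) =6511908 / 5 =1302381.60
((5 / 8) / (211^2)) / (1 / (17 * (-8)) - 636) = -85 / 3850932937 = -0.00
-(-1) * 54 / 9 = 6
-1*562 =-562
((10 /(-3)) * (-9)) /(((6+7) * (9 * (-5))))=-2 /39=-0.05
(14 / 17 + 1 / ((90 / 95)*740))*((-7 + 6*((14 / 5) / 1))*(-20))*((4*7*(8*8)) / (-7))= 1171628416 / 28305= 41392.98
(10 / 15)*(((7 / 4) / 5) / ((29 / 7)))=49 / 870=0.06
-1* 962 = -962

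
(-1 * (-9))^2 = 81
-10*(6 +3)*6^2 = -3240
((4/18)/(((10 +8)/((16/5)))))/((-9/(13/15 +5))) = -1408/54675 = -0.03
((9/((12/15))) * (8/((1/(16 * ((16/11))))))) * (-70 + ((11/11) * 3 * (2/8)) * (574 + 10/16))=8316720/11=756065.45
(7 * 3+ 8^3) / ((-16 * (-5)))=533 / 80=6.66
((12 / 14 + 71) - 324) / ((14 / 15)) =-26475 / 98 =-270.15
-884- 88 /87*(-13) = -75764 /87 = -870.85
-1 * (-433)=433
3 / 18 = 1 / 6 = 0.17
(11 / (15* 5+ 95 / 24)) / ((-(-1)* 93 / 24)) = 2112 / 58745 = 0.04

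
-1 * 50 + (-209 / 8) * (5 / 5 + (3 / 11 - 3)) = -39 / 8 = -4.88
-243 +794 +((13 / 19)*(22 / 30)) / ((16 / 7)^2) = 40207967 / 72960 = 551.10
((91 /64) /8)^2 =8281 /262144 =0.03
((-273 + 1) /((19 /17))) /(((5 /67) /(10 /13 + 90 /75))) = -6421.93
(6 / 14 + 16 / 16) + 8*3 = 178 / 7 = 25.43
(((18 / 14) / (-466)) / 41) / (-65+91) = -0.00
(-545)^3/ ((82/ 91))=-14730954875/ 82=-179645791.16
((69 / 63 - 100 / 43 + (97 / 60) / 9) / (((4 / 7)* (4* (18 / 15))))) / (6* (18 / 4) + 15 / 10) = -170783 / 12705984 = -0.01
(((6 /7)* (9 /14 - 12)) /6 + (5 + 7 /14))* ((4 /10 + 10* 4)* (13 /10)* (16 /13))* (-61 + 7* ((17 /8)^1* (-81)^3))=-1981409545.68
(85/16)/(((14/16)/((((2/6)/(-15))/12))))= -17/1512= -0.01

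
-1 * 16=-16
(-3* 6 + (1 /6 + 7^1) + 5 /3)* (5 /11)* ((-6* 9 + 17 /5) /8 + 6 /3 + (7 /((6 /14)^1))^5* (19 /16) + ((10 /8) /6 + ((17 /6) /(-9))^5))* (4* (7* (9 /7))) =-15845839638060805 /76527504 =-207060714.25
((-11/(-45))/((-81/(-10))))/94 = 11/34263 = 0.00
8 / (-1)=-8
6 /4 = 3 /2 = 1.50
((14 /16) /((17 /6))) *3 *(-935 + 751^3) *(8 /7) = 7624148688 /17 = 448479334.59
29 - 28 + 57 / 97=154 / 97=1.59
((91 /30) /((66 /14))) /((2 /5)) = 637 /396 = 1.61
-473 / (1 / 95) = -44935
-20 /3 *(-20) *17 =6800 /3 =2266.67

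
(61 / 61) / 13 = 1 / 13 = 0.08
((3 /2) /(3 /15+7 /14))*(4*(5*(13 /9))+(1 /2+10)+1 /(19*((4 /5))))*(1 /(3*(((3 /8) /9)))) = 269870 /399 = 676.37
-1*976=-976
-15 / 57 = -5 / 19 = -0.26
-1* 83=-83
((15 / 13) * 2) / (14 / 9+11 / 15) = 1350 / 1339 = 1.01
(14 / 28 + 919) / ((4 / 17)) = 31263 / 8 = 3907.88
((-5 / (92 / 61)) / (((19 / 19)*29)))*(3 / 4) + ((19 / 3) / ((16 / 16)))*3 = 201853 / 10672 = 18.91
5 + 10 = 15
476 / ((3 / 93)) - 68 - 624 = 14064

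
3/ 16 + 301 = 4819/ 16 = 301.19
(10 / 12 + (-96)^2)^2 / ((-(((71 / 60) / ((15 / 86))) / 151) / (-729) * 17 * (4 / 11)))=5445706328723925 / 24424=222965375398.13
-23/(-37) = 23/37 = 0.62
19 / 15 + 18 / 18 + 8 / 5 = 58 / 15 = 3.87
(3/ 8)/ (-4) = -3/ 32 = -0.09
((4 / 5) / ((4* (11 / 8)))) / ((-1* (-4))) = 2 / 55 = 0.04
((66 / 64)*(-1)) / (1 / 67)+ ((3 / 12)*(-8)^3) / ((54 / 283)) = -639281 / 864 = -739.91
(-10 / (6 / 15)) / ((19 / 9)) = -225 / 19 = -11.84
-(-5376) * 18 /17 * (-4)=-387072 /17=-22768.94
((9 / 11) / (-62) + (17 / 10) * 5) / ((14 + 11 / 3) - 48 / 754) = 3273114 / 6788969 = 0.48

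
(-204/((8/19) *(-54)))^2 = 104329/1296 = 80.50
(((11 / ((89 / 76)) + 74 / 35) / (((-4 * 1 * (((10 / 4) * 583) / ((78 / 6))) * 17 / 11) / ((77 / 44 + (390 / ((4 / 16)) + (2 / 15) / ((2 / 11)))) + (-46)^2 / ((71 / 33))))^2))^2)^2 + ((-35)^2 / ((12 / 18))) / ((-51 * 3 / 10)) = 16117629976295416092966837445963133914678116024660509069583978367925698877264017681 / 27719624443109218085921830831504699948341333662670656100000000000000000000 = 581451960.48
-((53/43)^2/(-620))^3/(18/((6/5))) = 22164361129/22598367191131080000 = 0.00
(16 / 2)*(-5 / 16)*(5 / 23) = -25 / 46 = -0.54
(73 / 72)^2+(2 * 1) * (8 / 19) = 184195 / 98496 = 1.87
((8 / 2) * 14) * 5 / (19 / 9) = 2520 / 19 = 132.63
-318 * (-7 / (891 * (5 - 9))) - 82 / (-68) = 2935 / 5049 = 0.58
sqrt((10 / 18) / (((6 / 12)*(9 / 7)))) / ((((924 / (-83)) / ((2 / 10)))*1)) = -83*sqrt(70) / 41580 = -0.02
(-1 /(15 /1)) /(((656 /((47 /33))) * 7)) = -47 /2273040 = -0.00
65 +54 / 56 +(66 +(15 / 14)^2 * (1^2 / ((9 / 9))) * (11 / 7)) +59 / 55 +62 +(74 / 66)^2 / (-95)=2793777719 / 14194026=196.83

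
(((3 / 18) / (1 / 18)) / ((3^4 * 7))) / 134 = 1 / 25326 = 0.00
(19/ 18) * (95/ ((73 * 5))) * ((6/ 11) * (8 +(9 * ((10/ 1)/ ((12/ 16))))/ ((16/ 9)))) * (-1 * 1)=-54511/ 4818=-11.31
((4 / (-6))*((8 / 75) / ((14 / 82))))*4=-2624 / 1575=-1.67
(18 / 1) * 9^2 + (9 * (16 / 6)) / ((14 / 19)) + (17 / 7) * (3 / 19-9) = 195390 / 133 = 1469.10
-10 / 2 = -5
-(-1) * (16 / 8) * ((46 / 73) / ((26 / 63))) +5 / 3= 13439 / 2847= 4.72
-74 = -74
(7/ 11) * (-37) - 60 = -919/ 11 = -83.55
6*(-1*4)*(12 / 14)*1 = -144 / 7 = -20.57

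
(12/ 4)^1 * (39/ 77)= 117/ 77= 1.52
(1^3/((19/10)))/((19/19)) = 10/19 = 0.53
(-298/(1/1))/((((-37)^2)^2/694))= -206812/1874161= -0.11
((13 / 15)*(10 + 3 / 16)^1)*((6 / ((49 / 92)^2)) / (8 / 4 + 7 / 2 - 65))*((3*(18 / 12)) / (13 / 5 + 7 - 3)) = -6725706 / 3142909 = -2.14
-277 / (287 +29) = -277 / 316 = -0.88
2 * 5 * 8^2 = 640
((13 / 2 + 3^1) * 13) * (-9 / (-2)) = 2223 / 4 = 555.75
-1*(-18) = 18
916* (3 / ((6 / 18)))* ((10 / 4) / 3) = 6870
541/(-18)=-541/18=-30.06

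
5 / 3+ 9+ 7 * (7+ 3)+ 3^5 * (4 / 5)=4126 / 15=275.07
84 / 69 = 28 / 23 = 1.22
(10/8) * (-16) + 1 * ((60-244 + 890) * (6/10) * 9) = 18962/5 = 3792.40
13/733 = 0.02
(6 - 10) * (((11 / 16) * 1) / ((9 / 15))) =-55 / 12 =-4.58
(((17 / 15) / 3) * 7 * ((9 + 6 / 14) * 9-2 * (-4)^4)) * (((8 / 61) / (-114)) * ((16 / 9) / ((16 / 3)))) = 40664 / 93879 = 0.43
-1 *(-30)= 30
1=1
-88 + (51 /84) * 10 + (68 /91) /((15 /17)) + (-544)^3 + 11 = -439500663643 /2730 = -160989254.08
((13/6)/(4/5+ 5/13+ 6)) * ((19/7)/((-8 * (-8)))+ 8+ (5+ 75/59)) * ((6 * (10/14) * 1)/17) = 1598473825/1468905536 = 1.09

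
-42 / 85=-0.49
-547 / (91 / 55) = -30085 / 91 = -330.60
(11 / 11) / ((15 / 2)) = 0.13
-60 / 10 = -6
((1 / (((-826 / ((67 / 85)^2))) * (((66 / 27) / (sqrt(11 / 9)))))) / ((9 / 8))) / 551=-8978 * sqrt(11) / 54256708275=-0.00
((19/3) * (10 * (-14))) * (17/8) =-11305/6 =-1884.17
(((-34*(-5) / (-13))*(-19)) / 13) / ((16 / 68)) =27455 / 338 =81.23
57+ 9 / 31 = 1776 / 31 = 57.29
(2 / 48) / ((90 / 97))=97 / 2160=0.04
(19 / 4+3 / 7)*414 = 2143.93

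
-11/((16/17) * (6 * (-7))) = 187/672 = 0.28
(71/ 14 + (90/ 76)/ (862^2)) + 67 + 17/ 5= 74584529163/ 988248520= 75.47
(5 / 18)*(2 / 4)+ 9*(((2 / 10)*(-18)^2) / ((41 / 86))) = 1223.44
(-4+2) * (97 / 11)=-194 / 11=-17.64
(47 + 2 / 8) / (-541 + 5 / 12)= -0.09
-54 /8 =-27 /4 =-6.75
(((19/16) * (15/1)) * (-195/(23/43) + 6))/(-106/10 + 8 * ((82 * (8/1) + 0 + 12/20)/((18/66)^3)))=-16700175/677041616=-0.02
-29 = -29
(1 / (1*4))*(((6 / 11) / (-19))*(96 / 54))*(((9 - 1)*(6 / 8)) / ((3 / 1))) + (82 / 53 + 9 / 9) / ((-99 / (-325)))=277027 / 33231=8.34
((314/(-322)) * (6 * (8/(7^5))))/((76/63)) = -16956/7344659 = -0.00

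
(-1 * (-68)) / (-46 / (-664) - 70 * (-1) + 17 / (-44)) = 124168 / 127241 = 0.98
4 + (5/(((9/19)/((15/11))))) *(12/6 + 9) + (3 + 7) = 517/3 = 172.33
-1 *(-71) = 71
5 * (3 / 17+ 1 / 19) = 370 / 323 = 1.15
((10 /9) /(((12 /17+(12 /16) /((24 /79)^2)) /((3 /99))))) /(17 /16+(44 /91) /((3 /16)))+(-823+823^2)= 8188937064080818 /12104751549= 676506.00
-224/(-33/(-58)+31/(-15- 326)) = -142912/305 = -468.56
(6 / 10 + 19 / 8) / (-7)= -17 / 40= -0.42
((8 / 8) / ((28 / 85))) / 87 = 85 / 2436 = 0.03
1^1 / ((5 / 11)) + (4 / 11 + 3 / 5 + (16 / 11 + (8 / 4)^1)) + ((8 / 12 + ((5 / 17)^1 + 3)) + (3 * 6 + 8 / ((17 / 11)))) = 94684 / 2805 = 33.76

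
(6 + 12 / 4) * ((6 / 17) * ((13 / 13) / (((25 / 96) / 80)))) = 82944 / 85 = 975.81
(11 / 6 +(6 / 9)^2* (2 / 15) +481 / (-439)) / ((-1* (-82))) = 94459 / 9719460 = 0.01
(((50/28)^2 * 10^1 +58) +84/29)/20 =263693/56840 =4.64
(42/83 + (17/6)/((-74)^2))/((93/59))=81500417/253615464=0.32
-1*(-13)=13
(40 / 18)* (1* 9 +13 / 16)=785 / 36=21.81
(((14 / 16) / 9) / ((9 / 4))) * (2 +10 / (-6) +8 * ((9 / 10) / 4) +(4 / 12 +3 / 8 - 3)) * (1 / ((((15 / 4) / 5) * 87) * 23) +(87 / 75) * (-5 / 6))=7712537 / 1166983200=0.01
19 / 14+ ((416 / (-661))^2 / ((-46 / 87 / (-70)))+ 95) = 20933725147 / 140688562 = 148.79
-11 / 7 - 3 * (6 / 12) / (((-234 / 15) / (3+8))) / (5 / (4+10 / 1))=253 / 182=1.39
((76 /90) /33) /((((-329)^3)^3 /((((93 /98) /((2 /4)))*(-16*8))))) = 150784 /1095378873619309971316951095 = 0.00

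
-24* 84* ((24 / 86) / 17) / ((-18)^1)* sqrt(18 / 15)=1344* sqrt(30) / 3655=2.01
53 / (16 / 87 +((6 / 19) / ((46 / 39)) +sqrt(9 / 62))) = 2145180482214 / 5271281693 - 229825653399*sqrt(62) / 5271281693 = 63.65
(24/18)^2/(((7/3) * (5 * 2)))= 8/105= 0.08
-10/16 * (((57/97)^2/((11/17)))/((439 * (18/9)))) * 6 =-828495/363488488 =-0.00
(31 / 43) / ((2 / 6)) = 93 / 43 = 2.16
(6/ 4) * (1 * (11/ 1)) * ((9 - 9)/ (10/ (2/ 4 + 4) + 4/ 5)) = 0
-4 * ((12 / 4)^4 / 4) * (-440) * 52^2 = 96370560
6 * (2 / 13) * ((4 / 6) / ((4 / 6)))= 12 / 13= 0.92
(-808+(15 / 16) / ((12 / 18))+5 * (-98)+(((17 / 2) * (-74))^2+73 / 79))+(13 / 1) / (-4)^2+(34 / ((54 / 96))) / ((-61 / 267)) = 182311594319 / 462624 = 394081.57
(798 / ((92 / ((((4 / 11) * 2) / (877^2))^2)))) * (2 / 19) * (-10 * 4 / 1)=-53760 / 1646309862077903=-0.00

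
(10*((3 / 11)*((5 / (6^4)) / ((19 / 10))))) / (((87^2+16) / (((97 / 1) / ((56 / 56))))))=2425 / 34241724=0.00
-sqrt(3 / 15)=-sqrt(5) / 5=-0.45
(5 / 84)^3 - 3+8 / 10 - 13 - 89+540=1291502641 / 2963520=435.80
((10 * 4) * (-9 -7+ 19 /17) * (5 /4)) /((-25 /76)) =2262.12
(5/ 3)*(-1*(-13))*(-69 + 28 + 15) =-1690/ 3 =-563.33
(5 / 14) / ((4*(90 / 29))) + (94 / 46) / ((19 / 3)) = 154801 / 440496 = 0.35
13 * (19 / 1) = 247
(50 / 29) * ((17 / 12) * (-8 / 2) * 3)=-850 / 29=-29.31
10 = 10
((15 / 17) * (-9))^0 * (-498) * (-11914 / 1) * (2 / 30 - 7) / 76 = -541271.83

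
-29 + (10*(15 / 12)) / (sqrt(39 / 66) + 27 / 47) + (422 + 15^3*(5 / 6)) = 55225*sqrt(286) / 25358 + 80587119 / 25358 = 3214.81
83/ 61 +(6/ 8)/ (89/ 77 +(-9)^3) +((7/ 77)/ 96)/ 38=46630887307/ 34296237888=1.36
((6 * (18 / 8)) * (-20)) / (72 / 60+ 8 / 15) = -155.77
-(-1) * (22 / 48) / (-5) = -11 / 120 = -0.09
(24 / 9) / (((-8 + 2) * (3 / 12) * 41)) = -16 / 369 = -0.04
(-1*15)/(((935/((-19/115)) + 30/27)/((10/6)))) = 855/193507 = 0.00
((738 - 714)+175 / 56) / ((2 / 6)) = 651 / 8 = 81.38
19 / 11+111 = 1240 / 11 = 112.73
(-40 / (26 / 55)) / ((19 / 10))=-11000 / 247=-44.53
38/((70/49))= 133/5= 26.60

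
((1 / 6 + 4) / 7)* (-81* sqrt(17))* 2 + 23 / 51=23 / 51 - 675* sqrt(17) / 7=-397.13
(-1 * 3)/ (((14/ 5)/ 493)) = -7395/ 14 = -528.21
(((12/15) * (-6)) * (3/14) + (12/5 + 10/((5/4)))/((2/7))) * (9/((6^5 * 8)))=619/120960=0.01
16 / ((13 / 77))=1232 / 13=94.77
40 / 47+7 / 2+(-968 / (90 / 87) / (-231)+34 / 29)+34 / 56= 17485357 / 1717380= 10.18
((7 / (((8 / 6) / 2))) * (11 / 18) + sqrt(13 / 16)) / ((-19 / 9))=-231 / 76 - 9 * sqrt(13) / 76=-3.47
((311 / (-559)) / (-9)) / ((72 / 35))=10885 / 362232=0.03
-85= -85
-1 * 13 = -13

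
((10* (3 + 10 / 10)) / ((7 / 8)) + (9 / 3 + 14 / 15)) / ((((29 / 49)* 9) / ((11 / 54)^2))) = 0.39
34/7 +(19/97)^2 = 322433/65863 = 4.90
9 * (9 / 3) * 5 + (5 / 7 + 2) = 964 / 7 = 137.71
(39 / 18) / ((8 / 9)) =39 / 16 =2.44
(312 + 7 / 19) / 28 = 5935 / 532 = 11.16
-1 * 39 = -39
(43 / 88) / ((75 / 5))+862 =1137883 / 1320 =862.03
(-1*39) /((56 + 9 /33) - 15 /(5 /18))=-429 /25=-17.16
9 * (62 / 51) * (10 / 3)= 620 / 17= 36.47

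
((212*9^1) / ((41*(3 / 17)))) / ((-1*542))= -5406 / 11111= -0.49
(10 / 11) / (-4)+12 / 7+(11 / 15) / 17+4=217169 / 39270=5.53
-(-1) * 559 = 559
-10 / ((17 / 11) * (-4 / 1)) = 55 / 34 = 1.62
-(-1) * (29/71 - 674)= -47825/71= -673.59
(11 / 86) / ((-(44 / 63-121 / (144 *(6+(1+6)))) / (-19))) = 124488 / 32465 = 3.83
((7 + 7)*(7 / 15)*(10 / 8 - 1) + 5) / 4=199 / 120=1.66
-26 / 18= -13 / 9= -1.44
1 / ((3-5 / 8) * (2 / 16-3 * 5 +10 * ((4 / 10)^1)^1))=-64 / 1653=-0.04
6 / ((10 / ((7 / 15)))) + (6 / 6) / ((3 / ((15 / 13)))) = 216 / 325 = 0.66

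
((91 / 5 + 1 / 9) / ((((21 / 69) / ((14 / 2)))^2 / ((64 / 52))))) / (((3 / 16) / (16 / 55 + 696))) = 4273426743296 / 96525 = 44272745.33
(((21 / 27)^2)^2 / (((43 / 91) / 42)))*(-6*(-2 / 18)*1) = 21.68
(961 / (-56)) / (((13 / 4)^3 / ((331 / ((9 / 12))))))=-10178912 / 46137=-220.62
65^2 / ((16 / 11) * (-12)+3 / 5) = -232375 / 927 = -250.67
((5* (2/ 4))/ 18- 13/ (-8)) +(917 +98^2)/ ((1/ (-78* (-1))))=59086063/ 72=820639.76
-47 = -47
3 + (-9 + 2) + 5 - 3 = -2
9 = 9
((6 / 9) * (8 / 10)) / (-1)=-8 / 15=-0.53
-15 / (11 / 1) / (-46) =15 / 506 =0.03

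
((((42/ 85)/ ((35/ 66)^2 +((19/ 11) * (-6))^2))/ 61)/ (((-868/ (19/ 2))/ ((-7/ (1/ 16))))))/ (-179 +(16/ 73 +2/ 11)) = -620288592/ 1201462899815225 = -0.00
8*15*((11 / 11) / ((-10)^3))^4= 3 / 25000000000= 0.00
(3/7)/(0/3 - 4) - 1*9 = -255/28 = -9.11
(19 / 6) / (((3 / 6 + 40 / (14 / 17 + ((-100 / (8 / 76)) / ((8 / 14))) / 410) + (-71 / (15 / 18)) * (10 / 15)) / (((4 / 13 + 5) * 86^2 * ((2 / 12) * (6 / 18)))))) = -622170010 / 6187267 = -100.56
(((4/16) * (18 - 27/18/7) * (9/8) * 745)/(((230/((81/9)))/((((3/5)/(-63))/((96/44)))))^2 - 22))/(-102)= -7482035/7019171885824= -0.00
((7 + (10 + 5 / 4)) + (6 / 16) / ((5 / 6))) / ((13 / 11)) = 2057 / 130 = 15.82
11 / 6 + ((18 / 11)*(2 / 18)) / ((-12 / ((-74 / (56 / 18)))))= 2027 / 924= 2.19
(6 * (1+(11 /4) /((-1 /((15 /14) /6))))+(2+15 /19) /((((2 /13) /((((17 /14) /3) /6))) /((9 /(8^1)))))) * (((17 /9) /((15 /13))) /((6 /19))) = 1666561 /72576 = 22.96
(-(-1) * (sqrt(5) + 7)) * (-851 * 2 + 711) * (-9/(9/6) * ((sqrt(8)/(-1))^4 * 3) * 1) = 1141632 * sqrt(5) + 7991424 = 10544190.76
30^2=900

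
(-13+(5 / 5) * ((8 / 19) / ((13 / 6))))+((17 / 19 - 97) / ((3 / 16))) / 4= -104441 / 741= -140.95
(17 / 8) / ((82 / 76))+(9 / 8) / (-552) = 118741 / 60352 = 1.97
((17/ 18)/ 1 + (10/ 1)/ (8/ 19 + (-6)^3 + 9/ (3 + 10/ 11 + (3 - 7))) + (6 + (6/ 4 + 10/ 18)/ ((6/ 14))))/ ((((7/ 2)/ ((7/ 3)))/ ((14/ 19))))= 52908212/ 9198603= 5.75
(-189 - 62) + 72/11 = -2689/11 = -244.45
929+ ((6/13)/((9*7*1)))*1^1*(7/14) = 253618/273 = 929.00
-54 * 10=-540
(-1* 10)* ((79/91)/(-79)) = 10/91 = 0.11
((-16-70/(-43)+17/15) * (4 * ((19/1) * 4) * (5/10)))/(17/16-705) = 20766848/7264635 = 2.86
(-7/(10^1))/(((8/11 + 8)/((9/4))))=-231/1280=-0.18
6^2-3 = 33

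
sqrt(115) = 10.72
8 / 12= 2 / 3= 0.67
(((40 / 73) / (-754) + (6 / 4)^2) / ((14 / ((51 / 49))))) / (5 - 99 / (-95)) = 1199665605 / 43347116176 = 0.03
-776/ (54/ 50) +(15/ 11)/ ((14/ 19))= -2979905/ 4158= -716.67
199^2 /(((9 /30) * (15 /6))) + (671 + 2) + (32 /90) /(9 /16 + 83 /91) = 5166446011 /96615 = 53474.57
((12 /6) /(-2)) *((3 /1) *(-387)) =1161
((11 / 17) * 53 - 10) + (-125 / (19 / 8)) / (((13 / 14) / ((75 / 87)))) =-2991681 / 121771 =-24.57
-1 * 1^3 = -1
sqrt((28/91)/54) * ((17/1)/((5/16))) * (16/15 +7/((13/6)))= 227936 * sqrt(78)/114075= 17.65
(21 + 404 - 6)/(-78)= -419/78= -5.37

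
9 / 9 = 1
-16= -16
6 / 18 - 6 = -17 / 3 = -5.67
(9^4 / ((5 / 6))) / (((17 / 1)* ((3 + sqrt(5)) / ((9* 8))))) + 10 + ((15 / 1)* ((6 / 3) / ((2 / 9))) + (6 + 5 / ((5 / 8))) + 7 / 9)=19254106 / 765 -708588* sqrt(5) / 85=6528.17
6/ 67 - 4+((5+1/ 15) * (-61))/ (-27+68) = -471742/ 41205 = -11.45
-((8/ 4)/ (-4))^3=1/ 8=0.12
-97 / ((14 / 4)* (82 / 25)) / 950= -97 / 10906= -0.01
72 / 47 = 1.53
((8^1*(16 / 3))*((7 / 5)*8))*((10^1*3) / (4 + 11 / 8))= 114688 / 43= 2667.16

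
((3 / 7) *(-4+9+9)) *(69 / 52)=207 / 26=7.96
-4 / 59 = -0.07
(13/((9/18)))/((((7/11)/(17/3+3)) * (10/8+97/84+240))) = 14872/10181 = 1.46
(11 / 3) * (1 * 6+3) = 33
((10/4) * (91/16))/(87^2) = 455/242208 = 0.00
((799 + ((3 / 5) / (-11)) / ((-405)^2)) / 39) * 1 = 2402692874 / 117277875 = 20.49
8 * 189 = 1512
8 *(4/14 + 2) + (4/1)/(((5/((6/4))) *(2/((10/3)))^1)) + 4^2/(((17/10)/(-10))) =-8786/119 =-73.83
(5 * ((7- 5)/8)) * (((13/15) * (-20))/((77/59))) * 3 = -3835/77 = -49.81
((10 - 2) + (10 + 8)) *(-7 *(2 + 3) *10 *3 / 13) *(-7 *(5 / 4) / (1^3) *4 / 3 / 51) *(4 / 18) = 49000 / 459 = 106.75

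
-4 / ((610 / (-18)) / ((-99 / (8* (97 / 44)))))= -0.66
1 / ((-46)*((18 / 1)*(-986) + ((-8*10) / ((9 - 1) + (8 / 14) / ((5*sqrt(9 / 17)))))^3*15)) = 7091364218750*sqrt(17) / 1632713740062372142949 + 78011029104954991 / 117555389284490794292328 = 0.00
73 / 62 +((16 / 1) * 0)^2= 73 / 62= 1.18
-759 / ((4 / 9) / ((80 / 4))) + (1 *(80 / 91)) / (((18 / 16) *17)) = -475539425 / 13923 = -34154.95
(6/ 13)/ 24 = 1/ 52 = 0.02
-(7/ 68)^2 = -49/ 4624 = -0.01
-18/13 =-1.38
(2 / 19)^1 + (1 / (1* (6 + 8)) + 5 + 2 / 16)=5641 / 1064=5.30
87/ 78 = 29/ 26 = 1.12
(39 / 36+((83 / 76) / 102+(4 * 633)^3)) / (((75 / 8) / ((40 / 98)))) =167781319181356 / 237405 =706730351.85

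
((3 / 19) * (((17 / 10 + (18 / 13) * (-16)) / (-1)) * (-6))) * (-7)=167517 / 1235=135.64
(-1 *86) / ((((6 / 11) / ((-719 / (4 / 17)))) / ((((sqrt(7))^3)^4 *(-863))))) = -586999847337673 / 12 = -48916653944806.08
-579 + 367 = -212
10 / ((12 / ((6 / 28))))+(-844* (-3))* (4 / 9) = 94543 / 84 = 1125.51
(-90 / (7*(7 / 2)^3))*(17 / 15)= -816 / 2401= -0.34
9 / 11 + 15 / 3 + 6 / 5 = 386 / 55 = 7.02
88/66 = 4/3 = 1.33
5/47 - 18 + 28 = 475/47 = 10.11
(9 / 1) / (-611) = -9 / 611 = -0.01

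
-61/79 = -0.77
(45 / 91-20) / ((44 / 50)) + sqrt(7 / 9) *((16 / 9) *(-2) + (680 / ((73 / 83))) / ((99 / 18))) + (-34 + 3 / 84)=-224743 / 4004 + 990224 *sqrt(7) / 21681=64.71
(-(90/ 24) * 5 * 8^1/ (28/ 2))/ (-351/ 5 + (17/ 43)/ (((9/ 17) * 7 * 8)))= 1161000/ 7605427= 0.15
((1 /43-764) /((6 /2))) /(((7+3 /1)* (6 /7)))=-229957 /7740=-29.71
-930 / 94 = -465 / 47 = -9.89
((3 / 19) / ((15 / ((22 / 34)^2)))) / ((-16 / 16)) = -121 / 27455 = -0.00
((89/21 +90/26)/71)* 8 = 0.87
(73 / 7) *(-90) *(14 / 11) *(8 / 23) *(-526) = 55293120 / 253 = 218549.88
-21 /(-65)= 21 /65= 0.32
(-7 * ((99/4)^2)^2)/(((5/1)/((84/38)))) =-1161246.82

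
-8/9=-0.89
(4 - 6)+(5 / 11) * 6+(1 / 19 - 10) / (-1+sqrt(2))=-23.29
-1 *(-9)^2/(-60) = 27/20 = 1.35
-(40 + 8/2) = -44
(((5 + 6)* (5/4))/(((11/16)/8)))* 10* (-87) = -139200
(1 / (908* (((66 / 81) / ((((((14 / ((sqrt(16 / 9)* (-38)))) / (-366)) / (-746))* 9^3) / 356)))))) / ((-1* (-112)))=-19683 / 787029045501952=-0.00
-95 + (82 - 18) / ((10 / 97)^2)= 148169 / 25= 5926.76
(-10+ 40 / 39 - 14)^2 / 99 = 802816 / 150579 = 5.33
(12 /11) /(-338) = -6 /1859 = -0.00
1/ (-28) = -1/ 28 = -0.04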